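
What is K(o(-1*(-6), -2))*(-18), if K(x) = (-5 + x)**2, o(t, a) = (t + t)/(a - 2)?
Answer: -1152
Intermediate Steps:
o(t, a) = 2*t/(-2 + a) (o(t, a) = (2*t)/(-2 + a) = 2*t/(-2 + a))
K(o(-1*(-6), -2))*(-18) = (-5 + 2*(-1*(-6))/(-2 - 2))**2*(-18) = (-5 + 2*6/(-4))**2*(-18) = (-5 + 2*6*(-1/4))**2*(-18) = (-5 - 3)**2*(-18) = (-8)**2*(-18) = 64*(-18) = -1152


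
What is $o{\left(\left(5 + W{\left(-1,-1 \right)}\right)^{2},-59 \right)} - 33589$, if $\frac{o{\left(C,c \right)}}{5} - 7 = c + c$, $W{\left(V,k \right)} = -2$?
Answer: $-34144$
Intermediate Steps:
$o{\left(C,c \right)} = 35 + 10 c$ ($o{\left(C,c \right)} = 35 + 5 \left(c + c\right) = 35 + 5 \cdot 2 c = 35 + 10 c$)
$o{\left(\left(5 + W{\left(-1,-1 \right)}\right)^{2},-59 \right)} - 33589 = \left(35 + 10 \left(-59\right)\right) - 33589 = \left(35 - 590\right) - 33589 = -555 - 33589 = -34144$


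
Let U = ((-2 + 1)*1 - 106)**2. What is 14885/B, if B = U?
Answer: 14885/11449 ≈ 1.3001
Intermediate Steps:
U = 11449 (U = (-1*1 - 106)**2 = (-1 - 106)**2 = (-107)**2 = 11449)
B = 11449
14885/B = 14885/11449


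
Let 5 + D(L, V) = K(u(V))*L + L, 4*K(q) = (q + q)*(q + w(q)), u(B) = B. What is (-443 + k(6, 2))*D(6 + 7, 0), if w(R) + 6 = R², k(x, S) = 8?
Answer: -3480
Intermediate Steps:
w(R) = -6 + R²
K(q) = q*(-6 + q + q²)/2 (K(q) = ((q + q)*(q + (-6 + q²)))/4 = ((2*q)*(-6 + q + q²))/4 = (2*q*(-6 + q + q²))/4 = q*(-6 + q + q²)/2)
D(L, V) = -5 + L + L*V*(-6 + V + V²)/2 (D(L, V) = -5 + ((V*(-6 + V + V²)/2)*L + L) = -5 + (L*V*(-6 + V + V²)/2 + L) = -5 + (L + L*V*(-6 + V + V²)/2) = -5 + L + L*V*(-6 + V + V²)/2)
(-443 + k(6, 2))*D(6 + 7, 0) = (-443 + 8)*(-5 + (6 + 7) + (½)*(6 + 7)*0*(-6 + 0 + 0²)) = -435*(-5 + 13 + (½)*13*0*(-6 + 0 + 0)) = -435*(-5 + 13 + (½)*13*0*(-6)) = -435*(-5 + 13 + 0) = -435*8 = -3480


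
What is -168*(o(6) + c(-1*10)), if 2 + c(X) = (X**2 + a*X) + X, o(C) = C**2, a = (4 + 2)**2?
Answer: 39648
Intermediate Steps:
a = 36 (a = 6**2 = 36)
c(X) = -2 + X**2 + 37*X (c(X) = -2 + ((X**2 + 36*X) + X) = -2 + (X**2 + 37*X) = -2 + X**2 + 37*X)
-168*(o(6) + c(-1*10)) = -168*(6**2 + (-2 + (-1*10)**2 + 37*(-1*10))) = -168*(36 + (-2 + (-10)**2 + 37*(-10))) = -168*(36 + (-2 + 100 - 370)) = -168*(36 - 272) = -168*(-236) = 39648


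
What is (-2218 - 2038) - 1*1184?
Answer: -5440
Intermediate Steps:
(-2218 - 2038) - 1*1184 = -4256 - 1184 = -5440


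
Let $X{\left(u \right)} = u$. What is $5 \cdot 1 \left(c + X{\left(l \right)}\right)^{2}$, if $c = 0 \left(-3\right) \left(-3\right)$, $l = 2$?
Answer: $20$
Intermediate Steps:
$c = 0$ ($c = 0 \left(-3\right) = 0$)
$5 \cdot 1 \left(c + X{\left(l \right)}\right)^{2} = 5 \cdot 1 \left(0 + 2\right)^{2} = 5 \cdot 2^{2} = 5 \cdot 4 = 20$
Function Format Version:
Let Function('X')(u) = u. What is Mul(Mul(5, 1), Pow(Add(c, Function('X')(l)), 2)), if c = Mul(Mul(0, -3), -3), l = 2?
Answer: 20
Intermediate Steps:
c = 0 (c = Mul(0, -3) = 0)
Mul(Mul(5, 1), Pow(Add(c, Function('X')(l)), 2)) = Mul(Mul(5, 1), Pow(Add(0, 2), 2)) = Mul(5, Pow(2, 2)) = Mul(5, 4) = 20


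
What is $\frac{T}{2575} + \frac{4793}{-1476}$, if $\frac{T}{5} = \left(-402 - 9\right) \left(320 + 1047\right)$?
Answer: $- \frac{831739807}{760140} \approx -1094.2$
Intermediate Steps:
$T = -2809185$ ($T = 5 \left(-402 - 9\right) \left(320 + 1047\right) = 5 \left(\left(-411\right) 1367\right) = 5 \left(-561837\right) = -2809185$)
$\frac{T}{2575} + \frac{4793}{-1476} = - \frac{2809185}{2575} + \frac{4793}{-1476} = \left(-2809185\right) \frac{1}{2575} + 4793 \left(- \frac{1}{1476}\right) = - \frac{561837}{515} - \frac{4793}{1476} = - \frac{831739807}{760140}$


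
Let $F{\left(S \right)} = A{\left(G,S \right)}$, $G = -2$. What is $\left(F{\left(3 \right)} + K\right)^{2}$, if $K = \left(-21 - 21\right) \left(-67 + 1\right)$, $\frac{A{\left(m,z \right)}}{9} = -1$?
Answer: $7634169$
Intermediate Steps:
$A{\left(m,z \right)} = -9$ ($A{\left(m,z \right)} = 9 \left(-1\right) = -9$)
$F{\left(S \right)} = -9$
$K = 2772$ ($K = \left(-42\right) \left(-66\right) = 2772$)
$\left(F{\left(3 \right)} + K\right)^{2} = \left(-9 + 2772\right)^{2} = 2763^{2} = 7634169$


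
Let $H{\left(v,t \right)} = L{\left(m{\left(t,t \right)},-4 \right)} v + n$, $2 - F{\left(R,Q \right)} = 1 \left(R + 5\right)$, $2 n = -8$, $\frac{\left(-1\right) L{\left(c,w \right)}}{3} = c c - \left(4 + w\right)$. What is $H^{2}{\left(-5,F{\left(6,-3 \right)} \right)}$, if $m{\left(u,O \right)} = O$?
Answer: $1466521$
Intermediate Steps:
$L{\left(c,w \right)} = 12 - 3 c^{2} + 3 w$ ($L{\left(c,w \right)} = - 3 \left(c c - \left(4 + w\right)\right) = - 3 \left(c^{2} - \left(4 + w\right)\right) = - 3 \left(-4 + c^{2} - w\right) = 12 - 3 c^{2} + 3 w$)
$n = -4$ ($n = \frac{1}{2} \left(-8\right) = -4$)
$F{\left(R,Q \right)} = -3 - R$ ($F{\left(R,Q \right)} = 2 - 1 \left(R + 5\right) = 2 - 1 \left(5 + R\right) = 2 - \left(5 + R\right) = -3 - R$)
$H{\left(v,t \right)} = -4 - 3 v t^{2}$ ($H{\left(v,t \right)} = \left(12 - 3 t^{2} + 3 \left(-4\right)\right) v - 4 = \left(12 - 3 t^{2} - 12\right) v - 4 = - 3 t^{2} v - 4 = - 3 v t^{2} - 4 = -4 - 3 v t^{2}$)
$H^{2}{\left(-5,F{\left(6,-3 \right)} \right)} = \left(-4 - - 15 \left(-3 - 6\right)^{2}\right)^{2} = \left(-4 - - 15 \left(-9\right)^{2}\right)^{2} = \left(-4 - \left(-15\right) 81\right)^{2} = \left(-4 + 1215\right)^{2} = 1211^{2} = 1466521$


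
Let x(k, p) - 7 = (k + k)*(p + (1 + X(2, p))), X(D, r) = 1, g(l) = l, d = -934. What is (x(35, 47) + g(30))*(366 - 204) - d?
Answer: 562588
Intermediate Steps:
x(k, p) = 7 + 2*k*(2 + p) (x(k, p) = 7 + (k + k)*(p + (1 + 1)) = 7 + (2*k)*(p + 2) = 7 + (2*k)*(2 + p) = 7 + 2*k*(2 + p))
(x(35, 47) + g(30))*(366 - 204) - d = ((7 + 4*35 + 2*35*47) + 30)*(366 - 204) - 1*(-934) = ((7 + 140 + 3290) + 30)*162 + 934 = (3437 + 30)*162 + 934 = 3467*162 + 934 = 561654 + 934 = 562588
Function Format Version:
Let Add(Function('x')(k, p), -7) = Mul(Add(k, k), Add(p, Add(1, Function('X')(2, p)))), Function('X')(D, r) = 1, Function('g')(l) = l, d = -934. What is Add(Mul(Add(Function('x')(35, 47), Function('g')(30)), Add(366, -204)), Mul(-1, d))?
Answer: 562588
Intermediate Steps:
Function('x')(k, p) = Add(7, Mul(2, k, Add(2, p))) (Function('x')(k, p) = Add(7, Mul(Add(k, k), Add(p, Add(1, 1)))) = Add(7, Mul(Mul(2, k), Add(p, 2))) = Add(7, Mul(Mul(2, k), Add(2, p))) = Add(7, Mul(2, k, Add(2, p))))
Add(Mul(Add(Function('x')(35, 47), Function('g')(30)), Add(366, -204)), Mul(-1, d)) = Add(Mul(Add(Add(7, Mul(4, 35), Mul(2, 35, 47)), 30), Add(366, -204)), Mul(-1, -934)) = Add(Mul(Add(Add(7, 140, 3290), 30), 162), 934) = Add(Mul(Add(3437, 30), 162), 934) = Add(Mul(3467, 162), 934) = Add(561654, 934) = 562588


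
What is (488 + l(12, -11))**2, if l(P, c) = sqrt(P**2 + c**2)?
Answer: (488 + sqrt(265))**2 ≈ 2.5430e+5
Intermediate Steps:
(488 + l(12, -11))**2 = (488 + sqrt(12**2 + (-11)**2))**2 = (488 + sqrt(144 + 121))**2 = (488 + sqrt(265))**2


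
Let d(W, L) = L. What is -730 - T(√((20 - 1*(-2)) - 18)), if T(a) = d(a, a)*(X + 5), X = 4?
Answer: -748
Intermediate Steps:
T(a) = 9*a (T(a) = a*(4 + 5) = a*9 = 9*a)
-730 - T(√((20 - 1*(-2)) - 18)) = -730 - 9*√((20 - 1*(-2)) - 18) = -730 - 9*√((20 + 2) - 18) = -730 - 9*√(22 - 18) = -730 - 9*√4 = -730 - 9*2 = -730 - 1*18 = -730 - 18 = -748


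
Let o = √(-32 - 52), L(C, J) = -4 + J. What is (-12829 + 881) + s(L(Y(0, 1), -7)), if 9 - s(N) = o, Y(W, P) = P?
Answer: -11939 - 2*I*√21 ≈ -11939.0 - 9.1651*I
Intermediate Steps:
o = 2*I*√21 (o = √(-84) = 2*I*√21 ≈ 9.1651*I)
s(N) = 9 - 2*I*√21
(-12829 + 881) + s(L(Y(0, 1), -7)) = (-12829 + 881) + (9 - 2*I*√21) = -11948 + (9 - 2*I*√21) = -11939 - 2*I*√21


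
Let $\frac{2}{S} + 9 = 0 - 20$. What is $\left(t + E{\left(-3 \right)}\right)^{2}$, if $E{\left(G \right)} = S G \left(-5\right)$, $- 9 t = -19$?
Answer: $\frac{78961}{68121} \approx 1.1591$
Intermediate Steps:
$t = \frac{19}{9}$ ($t = \left(- \frac{1}{9}\right) \left(-19\right) = \frac{19}{9} \approx 2.1111$)
$S = - \frac{2}{29}$ ($S = \frac{2}{-9 + \left(0 - 20\right)} = \frac{2}{-9 - 20} = \frac{2}{-29} = 2 \left(- \frac{1}{29}\right) = - \frac{2}{29} \approx -0.068966$)
$E{\left(G \right)} = \frac{10 G}{29}$ ($E{\left(G \right)} = - \frac{2 G}{29} \left(-5\right) = \frac{10 G}{29}$)
$\left(t + E{\left(-3 \right)}\right)^{2} = \left(\frac{19}{9} + \frac{10}{29} \left(-3\right)\right)^{2} = \left(\frac{19}{9} - \frac{30}{29}\right)^{2} = \left(\frac{281}{261}\right)^{2} = \frac{78961}{68121}$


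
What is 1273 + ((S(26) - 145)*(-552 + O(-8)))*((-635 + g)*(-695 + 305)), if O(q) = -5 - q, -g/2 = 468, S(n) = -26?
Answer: 57518725783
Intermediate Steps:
g = -936 (g = -2*468 = -936)
1273 + ((S(26) - 145)*(-552 + O(-8)))*((-635 + g)*(-695 + 305)) = 1273 + ((-26 - 145)*(-552 + (-5 - 1*(-8))))*((-635 - 936)*(-695 + 305)) = 1273 + (-171*(-552 + (-5 + 8)))*(-1571*(-390)) = 1273 - 171*(-552 + 3)*612690 = 1273 - 171*(-549)*612690 = 1273 + 93879*612690 = 1273 + 57518724510 = 57518725783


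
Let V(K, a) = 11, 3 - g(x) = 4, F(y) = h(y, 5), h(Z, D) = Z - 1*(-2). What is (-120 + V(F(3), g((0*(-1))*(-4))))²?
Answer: 11881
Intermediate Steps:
h(Z, D) = 2 + Z (h(Z, D) = Z + 2 = 2 + Z)
F(y) = 2 + y
g(x) = -1 (g(x) = 3 - 1*4 = 3 - 4 = -1)
(-120 + V(F(3), g((0*(-1))*(-4))))² = (-120 + 11)² = (-109)² = 11881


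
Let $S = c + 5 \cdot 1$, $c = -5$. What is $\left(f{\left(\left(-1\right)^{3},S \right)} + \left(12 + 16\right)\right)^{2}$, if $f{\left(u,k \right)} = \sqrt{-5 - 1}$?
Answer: $\left(28 + i \sqrt{6}\right)^{2} \approx 778.0 + 137.17 i$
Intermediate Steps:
$S = 0$ ($S = -5 + 5 \cdot 1 = -5 + 5 = 0$)
$f{\left(u,k \right)} = i \sqrt{6}$ ($f{\left(u,k \right)} = \sqrt{-6} = i \sqrt{6}$)
$\left(f{\left(\left(-1\right)^{3},S \right)} + \left(12 + 16\right)\right)^{2} = \left(i \sqrt{6} + \left(12 + 16\right)\right)^{2} = \left(i \sqrt{6} + 28\right)^{2} = \left(28 + i \sqrt{6}\right)^{2}$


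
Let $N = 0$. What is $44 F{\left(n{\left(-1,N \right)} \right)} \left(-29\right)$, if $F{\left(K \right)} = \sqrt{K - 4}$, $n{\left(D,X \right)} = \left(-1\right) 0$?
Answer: $- 2552 i \approx - 2552.0 i$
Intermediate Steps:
$n{\left(D,X \right)} = 0$
$F{\left(K \right)} = \sqrt{-4 + K}$
$44 F{\left(n{\left(-1,N \right)} \right)} \left(-29\right) = 44 \sqrt{-4 + 0} \left(-29\right) = 44 \sqrt{-4} \left(-29\right) = 44 \cdot 2 i \left(-29\right) = 88 i \left(-29\right) = - 2552 i$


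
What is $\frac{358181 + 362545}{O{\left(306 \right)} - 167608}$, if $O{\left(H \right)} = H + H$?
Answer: $- \frac{360363}{83498} \approx -4.3158$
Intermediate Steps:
$O{\left(H \right)} = 2 H$
$\frac{358181 + 362545}{O{\left(306 \right)} - 167608} = \frac{358181 + 362545}{2 \cdot 306 - 167608} = \frac{720726}{612 - 167608} = \frac{720726}{-166996} = 720726 \left(- \frac{1}{166996}\right) = - \frac{360363}{83498}$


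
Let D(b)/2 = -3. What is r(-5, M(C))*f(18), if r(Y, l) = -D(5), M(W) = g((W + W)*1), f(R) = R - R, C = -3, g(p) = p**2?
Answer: 0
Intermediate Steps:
D(b) = -6 (D(b) = 2*(-3) = -6)
f(R) = 0
M(W) = 4*W**2 (M(W) = ((W + W)*1)**2 = ((2*W)*1)**2 = (2*W)**2 = 4*W**2)
r(Y, l) = 6 (r(Y, l) = -1*(-6) = 6)
r(-5, M(C))*f(18) = 6*0 = 0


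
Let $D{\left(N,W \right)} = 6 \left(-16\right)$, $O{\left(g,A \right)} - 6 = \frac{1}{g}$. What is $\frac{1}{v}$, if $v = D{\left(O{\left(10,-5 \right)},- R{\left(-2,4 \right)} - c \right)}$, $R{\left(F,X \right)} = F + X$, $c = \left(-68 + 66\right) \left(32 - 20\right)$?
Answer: $- \frac{1}{96} \approx -0.010417$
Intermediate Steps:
$O{\left(g,A \right)} = 6 + \frac{1}{g}$
$c = -24$ ($c = \left(-2\right) 12 = -24$)
$D{\left(N,W \right)} = -96$
$v = -96$
$\frac{1}{v} = \frac{1}{-96} = - \frac{1}{96}$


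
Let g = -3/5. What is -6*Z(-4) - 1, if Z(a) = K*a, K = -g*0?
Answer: -1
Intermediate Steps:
g = -⅗ (g = -3*⅕ = -⅗ ≈ -0.60000)
K = 0 (K = -1*(-⅗)*0 = (⅗)*0 = 0)
Z(a) = 0 (Z(a) = 0*a = 0)
-6*Z(-4) - 1 = -6*0 - 1 = 0 - 1 = -1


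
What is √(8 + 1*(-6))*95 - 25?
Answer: -25 + 95*√2 ≈ 109.35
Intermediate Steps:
√(8 + 1*(-6))*95 - 25 = √(8 - 6)*95 - 25 = √2*95 - 25 = 95*√2 - 25 = -25 + 95*√2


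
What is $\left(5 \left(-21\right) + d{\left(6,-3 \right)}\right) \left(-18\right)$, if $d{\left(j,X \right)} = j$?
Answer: $1782$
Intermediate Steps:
$\left(5 \left(-21\right) + d{\left(6,-3 \right)}\right) \left(-18\right) = \left(5 \left(-21\right) + 6\right) \left(-18\right) = \left(-105 + 6\right) \left(-18\right) = \left(-99\right) \left(-18\right) = 1782$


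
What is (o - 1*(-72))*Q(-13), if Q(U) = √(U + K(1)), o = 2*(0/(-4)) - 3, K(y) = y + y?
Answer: 69*I*√11 ≈ 228.85*I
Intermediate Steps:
K(y) = 2*y
o = -3 (o = 2*(0*(-¼)) - 3 = 2*0 - 3 = 0 - 3 = -3)
Q(U) = √(2 + U) (Q(U) = √(U + 2*1) = √(U + 2) = √(2 + U))
(o - 1*(-72))*Q(-13) = (-3 - 1*(-72))*√(2 - 13) = (-3 + 72)*√(-11) = 69*(I*√11) = 69*I*√11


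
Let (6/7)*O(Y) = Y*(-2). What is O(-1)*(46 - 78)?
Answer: -224/3 ≈ -74.667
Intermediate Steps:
O(Y) = -7*Y/3 (O(Y) = 7*(Y*(-2))/6 = 7*(-2*Y)/6 = -7*Y/3)
O(-1)*(46 - 78) = (-7/3*(-1))*(46 - 78) = (7/3)*(-32) = -224/3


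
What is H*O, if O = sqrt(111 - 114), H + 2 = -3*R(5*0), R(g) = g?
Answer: -2*I*sqrt(3) ≈ -3.4641*I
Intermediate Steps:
H = -2 (H = -2 - 15*0 = -2 - 3*0 = -2 + 0 = -2)
O = I*sqrt(3) (O = sqrt(-3) = I*sqrt(3) ≈ 1.732*I)
H*O = -2*I*sqrt(3)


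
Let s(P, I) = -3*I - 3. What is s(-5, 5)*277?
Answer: -4986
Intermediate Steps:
s(P, I) = -3 - 3*I
s(-5, 5)*277 = (-3 - 3*5)*277 = (-3 - 15)*277 = -18*277 = -4986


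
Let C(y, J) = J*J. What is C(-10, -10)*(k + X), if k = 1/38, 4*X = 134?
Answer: 63700/19 ≈ 3352.6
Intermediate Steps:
X = 67/2 (X = (1/4)*134 = 67/2 ≈ 33.500)
k = 1/38 ≈ 0.026316
C(y, J) = J**2
C(-10, -10)*(k + X) = (-10)**2*(1/38 + 67/2) = 100*(637/19) = 63700/19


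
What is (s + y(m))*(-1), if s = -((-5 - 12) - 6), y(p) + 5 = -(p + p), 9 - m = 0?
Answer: 0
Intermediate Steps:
m = 9 (m = 9 - 1*0 = 9 + 0 = 9)
y(p) = -5 - 2*p (y(p) = -5 - (p + p) = -5 - 2*p)
s = 23 (s = -(-17 - 6) = -1*(-23) = 23)
(s + y(m))*(-1) = (23 + (-5 - 2*9))*(-1) = (23 + (-5 - 18))*(-1) = (23 - 23)*(-1) = 0*(-1) = 0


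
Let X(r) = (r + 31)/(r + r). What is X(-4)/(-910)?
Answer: 27/7280 ≈ 0.0037088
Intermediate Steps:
X(r) = (31 + r)/(2*r) (X(r) = (31 + r)/((2*r)) = (31 + r)*(1/(2*r)) = (31 + r)/(2*r))
X(-4)/(-910) = ((½)*(31 - 4)/(-4))/(-910) = ((½)*(-¼)*27)*(-1/910) = -27/8*(-1/910) = 27/7280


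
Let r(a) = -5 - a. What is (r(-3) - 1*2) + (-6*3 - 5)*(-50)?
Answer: 1146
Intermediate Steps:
(r(-3) - 1*2) + (-6*3 - 5)*(-50) = ((-5 - 1*(-3)) - 1*2) + (-6*3 - 5)*(-50) = ((-5 + 3) - 2) + (-18 - 5)*(-50) = (-2 - 2) - 23*(-50) = -4 + 1150 = 1146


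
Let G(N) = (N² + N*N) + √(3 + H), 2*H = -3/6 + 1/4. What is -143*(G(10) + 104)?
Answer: -43472 - 143*√46/4 ≈ -43715.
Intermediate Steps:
H = -⅛ (H = (-3/6 + 1/4)/2 = (-3*⅙ + 1*(¼))/2 = (-½ + ¼)/2 = (½)*(-¼) = -⅛ ≈ -0.12500)
G(N) = 2*N² + √46/4 (G(N) = (N² + N*N) + √(3 - ⅛) = (N² + N²) + √(23/8) = 2*N² + √46/4)
-143*(G(10) + 104) = -143*((2*10² + √46/4) + 104) = -143*((2*100 + √46/4) + 104) = -143*((200 + √46/4) + 104) = -143*(304 + √46/4) = -43472 - 143*√46/4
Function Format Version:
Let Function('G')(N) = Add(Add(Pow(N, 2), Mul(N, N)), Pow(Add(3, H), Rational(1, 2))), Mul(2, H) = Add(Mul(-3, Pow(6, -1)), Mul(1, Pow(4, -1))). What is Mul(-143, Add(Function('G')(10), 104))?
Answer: Add(-43472, Mul(Rational(-143, 4), Pow(46, Rational(1, 2)))) ≈ -43715.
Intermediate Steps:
H = Rational(-1, 8) (H = Mul(Rational(1, 2), Add(Mul(-3, Pow(6, -1)), Mul(1, Pow(4, -1)))) = Mul(Rational(1, 2), Add(Mul(-3, Rational(1, 6)), Mul(1, Rational(1, 4)))) = Mul(Rational(1, 2), Add(Rational(-1, 2), Rational(1, 4))) = Mul(Rational(1, 2), Rational(-1, 4)) = Rational(-1, 8) ≈ -0.12500)
Function('G')(N) = Add(Mul(2, Pow(N, 2)), Mul(Rational(1, 4), Pow(46, Rational(1, 2)))) (Function('G')(N) = Add(Add(Pow(N, 2), Mul(N, N)), Pow(Add(3, Rational(-1, 8)), Rational(1, 2))) = Add(Add(Pow(N, 2), Pow(N, 2)), Pow(Rational(23, 8), Rational(1, 2))) = Add(Mul(2, Pow(N, 2)), Mul(Rational(1, 4), Pow(46, Rational(1, 2)))))
Mul(-143, Add(Function('G')(10), 104)) = Mul(-143, Add(Add(Mul(2, Pow(10, 2)), Mul(Rational(1, 4), Pow(46, Rational(1, 2)))), 104)) = Mul(-143, Add(Add(Mul(2, 100), Mul(Rational(1, 4), Pow(46, Rational(1, 2)))), 104)) = Mul(-143, Add(Add(200, Mul(Rational(1, 4), Pow(46, Rational(1, 2)))), 104)) = Mul(-143, Add(304, Mul(Rational(1, 4), Pow(46, Rational(1, 2))))) = Add(-43472, Mul(Rational(-143, 4), Pow(46, Rational(1, 2))))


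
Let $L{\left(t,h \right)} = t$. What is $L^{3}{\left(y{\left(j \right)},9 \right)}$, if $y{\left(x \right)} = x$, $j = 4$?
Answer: $64$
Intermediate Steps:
$L^{3}{\left(y{\left(j \right)},9 \right)} = 4^{3} = 64$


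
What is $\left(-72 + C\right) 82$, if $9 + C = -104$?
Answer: $-15170$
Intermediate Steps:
$C = -113$ ($C = -9 - 104 = -113$)
$\left(-72 + C\right) 82 = \left(-72 - 113\right) 82 = \left(-185\right) 82 = -15170$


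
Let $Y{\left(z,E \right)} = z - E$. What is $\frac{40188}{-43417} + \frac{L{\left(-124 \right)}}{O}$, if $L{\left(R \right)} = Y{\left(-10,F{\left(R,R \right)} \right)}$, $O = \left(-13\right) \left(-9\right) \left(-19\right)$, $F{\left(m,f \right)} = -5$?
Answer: $- \frac{89120839}{96515991} \approx -0.92338$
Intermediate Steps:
$O = -2223$ ($O = 117 \left(-19\right) = -2223$)
$L{\left(R \right)} = -5$ ($L{\left(R \right)} = -10 - -5 = -10 + 5 = -5$)
$\frac{40188}{-43417} + \frac{L{\left(-124 \right)}}{O} = \frac{40188}{-43417} - \frac{5}{-2223} = 40188 \left(- \frac{1}{43417}\right) - - \frac{5}{2223} = - \frac{40188}{43417} + \frac{5}{2223} = - \frac{89120839}{96515991}$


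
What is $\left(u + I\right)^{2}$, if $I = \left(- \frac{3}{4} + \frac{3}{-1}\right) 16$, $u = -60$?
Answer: $14400$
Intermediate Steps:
$I = -60$ ($I = \left(\left(-3\right) \frac{1}{4} + 3 \left(-1\right)\right) 16 = \left(- \frac{3}{4} - 3\right) 16 = \left(- \frac{15}{4}\right) 16 = -60$)
$\left(u + I\right)^{2} = \left(-60 - 60\right)^{2} = \left(-120\right)^{2} = 14400$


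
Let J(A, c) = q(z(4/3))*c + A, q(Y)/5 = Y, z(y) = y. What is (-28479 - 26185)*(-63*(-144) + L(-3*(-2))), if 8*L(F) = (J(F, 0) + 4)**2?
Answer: -496595108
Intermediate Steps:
q(Y) = 5*Y
J(A, c) = A + 20*c/3 (J(A, c) = (5*(4/3))*c + A = 20*c/3 + A = A + 20*c/3)
L(F) = (4 + F)**2/8 (L(F) = ((F + (20/3)*0) + 4)**2/8 = ((F + 0) + 4)**2/8 = (F + 4)**2/8 = (4 + F)**2/8)
(-28479 - 26185)*(-63*(-144) + L(-3*(-2))) = (-28479 - 26185)*(-63*(-144) + (4 - 3*(-2))**2/8) = -54664*(9072 + (4 + 6)**2/8) = -54664*(9072 + (1/8)*10**2) = -54664*(9072 + (1/8)*100) = -54664*(9072 + 25/2) = -54664*18169/2 = -496595108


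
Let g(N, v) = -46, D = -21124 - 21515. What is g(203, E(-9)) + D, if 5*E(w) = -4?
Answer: -42685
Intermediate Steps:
E(w) = -⅘ (E(w) = (⅕)*(-4) = -⅘)
D = -42639
g(203, E(-9)) + D = -46 - 42639 = -42685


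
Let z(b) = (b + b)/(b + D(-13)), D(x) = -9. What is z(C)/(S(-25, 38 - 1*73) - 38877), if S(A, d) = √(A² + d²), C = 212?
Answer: -16483848/306818113637 - 2120*√74/306818113637 ≈ -5.3785e-5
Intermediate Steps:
z(b) = 2*b/(-9 + b) (z(b) = (b + b)/(b - 9) = (2*b)/(-9 + b) = 2*b/(-9 + b))
z(C)/(S(-25, 38 - 1*73) - 38877) = (2*212/(-9 + 212))/(√((-25)² + (38 - 1*73)²) - 38877) = (2*212/203)/(√(625 + (38 - 73)²) - 38877) = (2*212*(1/203))/(√(625 + (-35)²) - 38877) = 424/(203*(√(625 + 1225) - 38877)) = 424/(203*(√1850 - 38877)) = 424/(203*(5*√74 - 38877)) = 424/(203*(-38877 + 5*√74))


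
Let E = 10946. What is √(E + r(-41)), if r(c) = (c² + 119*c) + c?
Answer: √7707 ≈ 87.790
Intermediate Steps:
r(c) = c² + 120*c
√(E + r(-41)) = √(10946 - 41*(120 - 41)) = √(10946 - 41*79) = √(10946 - 3239) = √7707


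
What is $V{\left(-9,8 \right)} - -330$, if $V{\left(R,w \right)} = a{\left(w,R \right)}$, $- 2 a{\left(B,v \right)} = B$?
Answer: $326$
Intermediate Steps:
$a{\left(B,v \right)} = - \frac{B}{2}$
$V{\left(R,w \right)} = - \frac{w}{2}$
$V{\left(-9,8 \right)} - -330 = \left(- \frac{1}{2}\right) 8 - -330 = -4 + 330 = 326$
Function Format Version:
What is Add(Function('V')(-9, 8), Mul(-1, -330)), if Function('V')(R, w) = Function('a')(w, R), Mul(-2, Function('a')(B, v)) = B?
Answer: 326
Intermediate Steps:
Function('a')(B, v) = Mul(Rational(-1, 2), B)
Function('V')(R, w) = Mul(Rational(-1, 2), w)
Add(Function('V')(-9, 8), Mul(-1, -330)) = Add(Mul(Rational(-1, 2), 8), Mul(-1, -330)) = Add(-4, 330) = 326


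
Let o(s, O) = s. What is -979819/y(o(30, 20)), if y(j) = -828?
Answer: 979819/828 ≈ 1183.4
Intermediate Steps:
-979819/y(o(30, 20)) = -979819/(-828) = -979819*(-1/828) = 979819/828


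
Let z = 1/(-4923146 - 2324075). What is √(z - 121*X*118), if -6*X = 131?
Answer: √147357736712067501318/21741663 ≈ 558.33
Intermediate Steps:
X = -131/6 (X = -⅙*131 = -131/6 ≈ -21.833)
z = -1/7247221 (z = 1/(-7247221) = -1/7247221 ≈ -1.3798e-7)
√(z - 121*X*118) = √(-1/7247221 - 121*(-131/6)*118) = √(-1/7247221 + (15851/6)*118) = √(-1/7247221 + 935209/3) = √(6777666304186/21741663) = √147357736712067501318/21741663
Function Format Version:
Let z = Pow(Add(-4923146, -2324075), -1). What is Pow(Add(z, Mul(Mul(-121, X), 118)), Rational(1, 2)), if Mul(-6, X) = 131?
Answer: Mul(Rational(1, 21741663), Pow(147357736712067501318, Rational(1, 2))) ≈ 558.33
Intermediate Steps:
X = Rational(-131, 6) (X = Mul(Rational(-1, 6), 131) = Rational(-131, 6) ≈ -21.833)
z = Rational(-1, 7247221) (z = Pow(-7247221, -1) = Rational(-1, 7247221) ≈ -1.3798e-7)
Pow(Add(z, Mul(Mul(-121, X), 118)), Rational(1, 2)) = Pow(Add(Rational(-1, 7247221), Mul(Mul(-121, Rational(-131, 6)), 118)), Rational(1, 2)) = Pow(Add(Rational(-1, 7247221), Mul(Rational(15851, 6), 118)), Rational(1, 2)) = Pow(Add(Rational(-1, 7247221), Rational(935209, 3)), Rational(1, 2)) = Pow(Rational(6777666304186, 21741663), Rational(1, 2)) = Mul(Rational(1, 21741663), Pow(147357736712067501318, Rational(1, 2)))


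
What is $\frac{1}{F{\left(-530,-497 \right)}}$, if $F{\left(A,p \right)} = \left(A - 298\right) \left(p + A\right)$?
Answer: $\frac{1}{850356} \approx 1.176 \cdot 10^{-6}$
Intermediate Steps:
$F{\left(A,p \right)} = \left(-298 + A\right) \left(A + p\right)$ ($F{\left(A,p \right)} = \left(A - 298\right) \left(A + p\right) = \left(-298 + A\right) \left(A + p\right)$)
$\frac{1}{F{\left(-530,-497 \right)}} = \frac{1}{\left(-530\right)^{2} - -157940 - -148106 - -263410} = \frac{1}{280900 + 157940 + 148106 + 263410} = \frac{1}{850356}$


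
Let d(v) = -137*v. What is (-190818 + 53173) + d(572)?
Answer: -216009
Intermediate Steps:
(-190818 + 53173) + d(572) = (-190818 + 53173) - 137*572 = -137645 - 78364 = -216009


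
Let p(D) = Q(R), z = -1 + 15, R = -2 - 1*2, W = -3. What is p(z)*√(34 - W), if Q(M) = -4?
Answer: -4*√37 ≈ -24.331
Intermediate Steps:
R = -4 (R = -2 - 2 = -4)
z = 14
p(D) = -4
p(z)*√(34 - W) = -4*√(34 - 1*(-3)) = -4*√(34 + 3) = -4*√37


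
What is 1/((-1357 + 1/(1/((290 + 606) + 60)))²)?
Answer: 1/160801 ≈ 6.2189e-6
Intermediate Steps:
1/((-1357 + 1/(1/((290 + 606) + 60)))²) = 1/((-1357 + 1/(1/(896 + 60)))²) = 1/((-1357 + 1/(1/956))²) = 1/((-1357 + 956)²) = 1/((-401)²) = 1/160801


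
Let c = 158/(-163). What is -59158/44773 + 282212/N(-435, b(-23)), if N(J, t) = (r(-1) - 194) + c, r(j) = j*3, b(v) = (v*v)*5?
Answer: -2061491863290/1444779937 ≈ -1426.9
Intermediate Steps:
c = -158/163 (c = 158*(-1/163) = -158/163 ≈ -0.96933)
b(v) = 5*v² (b(v) = v²*5 = 5*v²)
r(j) = 3*j
N(J, t) = -32269/163 (N(J, t) = (3*(-1) - 194) - 158/163 = (-3 - 194) - 158/163 = -197 - 158/163 = -32269/163)
-59158/44773 + 282212/N(-435, b(-23)) = -59158/44773 + 282212/(-32269/163) = -59158*1/44773 + 282212*(-163/32269) = -59158/44773 - 46000556/32269 = -2061491863290/1444779937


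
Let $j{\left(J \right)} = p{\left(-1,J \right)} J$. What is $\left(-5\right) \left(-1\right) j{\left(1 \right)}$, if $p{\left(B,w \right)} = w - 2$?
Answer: $-5$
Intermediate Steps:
$p{\left(B,w \right)} = -2 + w$
$j{\left(J \right)} = J \left(-2 + J\right)$ ($j{\left(J \right)} = \left(-2 + J\right) J = J \left(-2 + J\right)$)
$\left(-5\right) \left(-1\right) j{\left(1 \right)} = \left(-5\right) \left(-1\right) 1 \left(-2 + 1\right) = 5 \cdot 1 \left(-1\right) = 5 \left(-1\right) = -5$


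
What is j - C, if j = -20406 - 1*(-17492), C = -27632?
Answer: 24718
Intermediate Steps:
j = -2914 (j = -20406 + 17492 = -2914)
j - C = -2914 - 1*(-27632) = -2914 + 27632 = 24718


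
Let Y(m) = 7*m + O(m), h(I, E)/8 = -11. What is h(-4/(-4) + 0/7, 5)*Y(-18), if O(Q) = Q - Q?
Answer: 11088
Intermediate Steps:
h(I, E) = -88 (h(I, E) = 8*(-11) = -88)
O(Q) = 0
Y(m) = 7*m (Y(m) = 7*m + 0 = 7*m)
h(-4/(-4) + 0/7, 5)*Y(-18) = -616*(-18) = -88*(-126) = 11088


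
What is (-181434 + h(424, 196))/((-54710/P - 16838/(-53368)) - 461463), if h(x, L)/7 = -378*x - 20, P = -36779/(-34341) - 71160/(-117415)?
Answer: 47039964240598309288/17830575039055889657 ≈ 2.6382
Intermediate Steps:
P = 1352422369/806429703 (P = -36779*(-1/34341) - 71160*(-1/117415) = 36779/34341 + 14232/23483 = 1352422369/806429703 ≈ 1.6770)
h(x, L) = -140 - 2646*x (h(x, L) = 7*(-378*x - 20) = 7*(-20 - 378*x) = -140 - 2646*x)
(-181434 + h(424, 196))/((-54710/P - 16838/(-53368)) - 461463) = (-181434 + (-140 - 2646*424))/((-54710/1352422369/806429703 - 16838/(-53368)) - 461463) = (-181434 + (-140 - 1121904))/((-54710*806429703/1352422369 - 16838*(-1/53368)) - 461463) = (-181434 - 1122044)/((-44119769051130/1352422369 + 8419/26684) - 461463) = -1303478/(-1177280531316428309/36088038494396 - 461463) = -1303478/(-17830575039055889657/36088038494396) = -1303478*(-36088038494396/17830575039055889657) = 47039964240598309288/17830575039055889657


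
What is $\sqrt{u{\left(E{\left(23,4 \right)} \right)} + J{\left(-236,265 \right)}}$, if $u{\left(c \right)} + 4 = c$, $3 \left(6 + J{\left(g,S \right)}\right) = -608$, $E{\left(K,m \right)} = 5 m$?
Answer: $\frac{17 i \sqrt{6}}{3} \approx 13.88 i$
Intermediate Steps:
$J{\left(g,S \right)} = - \frac{626}{3}$ ($J{\left(g,S \right)} = -6 + \frac{1}{3} \left(-608\right) = -6 - \frac{608}{3} = - \frac{626}{3}$)
$u{\left(c \right)} = -4 + c$
$\sqrt{u{\left(E{\left(23,4 \right)} \right)} + J{\left(-236,265 \right)}} = \sqrt{\left(-4 + 5 \cdot 4\right) - \frac{626}{3}} = \sqrt{\left(-4 + 20\right) - \frac{626}{3}} = \sqrt{16 - \frac{626}{3}} = \sqrt{- \frac{578}{3}} = \frac{17 i \sqrt{6}}{3}$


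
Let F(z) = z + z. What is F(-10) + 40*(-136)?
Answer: -5460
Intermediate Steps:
F(z) = 2*z
F(-10) + 40*(-136) = 2*(-10) + 40*(-136) = -20 - 5440 = -5460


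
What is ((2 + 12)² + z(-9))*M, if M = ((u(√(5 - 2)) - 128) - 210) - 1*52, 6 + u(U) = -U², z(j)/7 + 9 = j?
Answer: -27930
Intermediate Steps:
z(j) = -63 + 7*j
u(U) = -6 - U²
M = -399 (M = (((-6 - (√(5 - 2))²) - 128) - 210) - 1*52 = (((-6 - (√3)²) - 128) - 210) - 52 = (((-6 - 1*3) - 128) - 210) - 52 = (((-6 - 3) - 128) - 210) - 52 = ((-9 - 128) - 210) - 52 = (-137 - 210) - 52 = -347 - 52 = -399)
((2 + 12)² + z(-9))*M = ((2 + 12)² + (-63 + 7*(-9)))*(-399) = (14² + (-63 - 63))*(-399) = (196 - 126)*(-399) = 70*(-399) = -27930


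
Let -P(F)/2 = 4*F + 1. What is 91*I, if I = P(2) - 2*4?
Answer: -2366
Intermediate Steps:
P(F) = -2 - 8*F (P(F) = -2*(4*F + 1) = -2*(1 + 4*F) = -2 - 8*F)
I = -26 (I = (-2 - 8*2) - 2*4 = (-2 - 16) - 8 = -18 - 8 = -26)
91*I = 91*(-26) = -2366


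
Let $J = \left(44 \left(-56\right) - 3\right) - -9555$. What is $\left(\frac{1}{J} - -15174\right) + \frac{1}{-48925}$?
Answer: $\frac{5262045831437}{346780400} \approx 15174.0$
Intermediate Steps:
$J = 7088$ ($J = \left(-2464 - 3\right) + 9555 = -2467 + 9555 = 7088$)
$\left(\frac{1}{J} - -15174\right) + \frac{1}{-48925} = \left(\frac{1}{7088} - -15174\right) + \frac{1}{-48925} = \left(\frac{1}{7088} + 15174\right) - \frac{1}{48925} = \frac{107553313}{7088} - \frac{1}{48925} = \frac{5262045831437}{346780400}$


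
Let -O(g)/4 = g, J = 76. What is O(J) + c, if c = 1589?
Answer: 1285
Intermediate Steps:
O(g) = -4*g
O(J) + c = -4*76 + 1589 = -304 + 1589 = 1285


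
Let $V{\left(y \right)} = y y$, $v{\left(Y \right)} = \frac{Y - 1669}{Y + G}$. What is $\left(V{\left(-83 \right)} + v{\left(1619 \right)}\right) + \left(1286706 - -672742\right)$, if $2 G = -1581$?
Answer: $\frac{3258220309}{1657} \approx 1.9663 \cdot 10^{6}$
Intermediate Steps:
$G = - \frac{1581}{2}$ ($G = \frac{1}{2} \left(-1581\right) = - \frac{1581}{2} \approx -790.5$)
$v{\left(Y \right)} = \frac{-1669 + Y}{- \frac{1581}{2} + Y}$ ($v{\left(Y \right)} = \frac{Y - 1669}{Y - \frac{1581}{2}} = \frac{-1669 + Y}{- \frac{1581}{2} + Y}$)
$V{\left(y \right)} = y^{2}$
$\left(V{\left(-83 \right)} + v{\left(1619 \right)}\right) + \left(1286706 - -672742\right) = \left(\left(-83\right)^{2} + \frac{2 \left(-1669 + 1619\right)}{-1581 + 2 \cdot 1619}\right) + \left(1286706 - -672742\right) = \left(6889 + 2 \frac{1}{-1581 + 3238} \left(-50\right)\right) + \left(1286706 + 672742\right) = \left(6889 + 2 \cdot \frac{1}{1657} \left(-50\right)\right) + 1959448 = \left(6889 - \frac{100}{1657}\right) + 1959448 = \frac{11414973}{1657} + 1959448 = \frac{3258220309}{1657}$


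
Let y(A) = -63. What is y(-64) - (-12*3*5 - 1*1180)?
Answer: 1297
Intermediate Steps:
y(-64) - (-12*3*5 - 1*1180) = -63 - (-12*3*5 - 1*1180) = -63 - (-36*5 - 1180) = -63 - (-180 - 1180) = -63 - 1*(-1360) = -63 + 1360 = 1297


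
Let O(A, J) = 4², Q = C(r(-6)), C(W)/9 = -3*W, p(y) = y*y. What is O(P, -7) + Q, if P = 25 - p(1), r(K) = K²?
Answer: -956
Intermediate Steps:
p(y) = y²
C(W) = -27*W (C(W) = 9*(-3*W) = -27*W)
Q = -972 (Q = -27*(-6)² = -27*36 = -972)
P = 24 (P = 25 - 1*1² = 25 - 1*1 = 25 - 1 = 24)
O(A, J) = 16
O(P, -7) + Q = 16 - 972 = -956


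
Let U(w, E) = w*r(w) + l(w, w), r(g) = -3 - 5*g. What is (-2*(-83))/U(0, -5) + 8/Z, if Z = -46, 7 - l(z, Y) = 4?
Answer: 3806/69 ≈ 55.159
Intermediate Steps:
l(z, Y) = 3 (l(z, Y) = 7 - 1*4 = 7 - 4 = 3)
U(w, E) = 3 + w*(-3 - 5*w) (U(w, E) = w*(-3 - 5*w) + 3 = 3 + w*(-3 - 5*w))
(-2*(-83))/U(0, -5) + 8/Z = (-2*(-83))/(3 - 1*0*(3 + 5*0)) + 8/(-46) = 166/(3 - 1*0*(3 + 0)) + 8*(-1/46) = 166/(3 - 1*0*3) - 4/23 = 166/(3 + 0) - 4/23 = 166/3 - 4/23 = 3806/69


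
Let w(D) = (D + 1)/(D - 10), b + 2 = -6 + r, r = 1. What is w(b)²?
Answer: 36/289 ≈ 0.12457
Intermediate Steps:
b = -7 (b = -2 + (-6 + 1) = -2 - 5 = -7)
w(D) = (1 + D)/(-10 + D)
w(b)² = ((1 - 7)/(-10 - 7))² = (-6/(-17))² = (-1/17*(-6))² = (6/17)² = 36/289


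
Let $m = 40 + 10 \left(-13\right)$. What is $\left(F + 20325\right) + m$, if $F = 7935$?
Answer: $28170$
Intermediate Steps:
$m = -90$ ($m = 40 - 130 = -90$)
$\left(F + 20325\right) + m = \left(7935 + 20325\right) - 90 = 28260 - 90 = 28170$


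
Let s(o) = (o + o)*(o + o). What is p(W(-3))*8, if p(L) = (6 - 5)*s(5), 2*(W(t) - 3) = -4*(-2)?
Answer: 800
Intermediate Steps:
s(o) = 4*o**2 (s(o) = (2*o)*(2*o) = 4*o**2)
W(t) = 7 (W(t) = 3 + (-4*(-2))/2 = 3 + (1/2)*8 = 3 + 4 = 7)
p(L) = 100 (p(L) = (6 - 5)*(4*5**2) = 1*(4*25) = 1*100 = 100)
p(W(-3))*8 = 100*8 = 800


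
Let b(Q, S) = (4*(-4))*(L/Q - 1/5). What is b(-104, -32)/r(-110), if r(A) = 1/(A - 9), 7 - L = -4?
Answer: -37842/65 ≈ -582.18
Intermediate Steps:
L = 11 (L = 7 - 1*(-4) = 7 + 4 = 11)
r(A) = 1/(-9 + A)
b(Q, S) = 16/5 - 176/Q (b(Q, S) = (4*(-4))*(11/Q - 1/5) = -16*(11/Q - 1*⅕) = -16*(11/Q - ⅕) = -16*(-⅕ + 11/Q) = 16/5 - 176/Q)
b(-104, -32)/r(-110) = (16/5 - 176/(-104))/(1/(-9 - 110)) = (16/5 - 176*(-1/104))/(1/(-119)) = (16/5 + 22/13)/(-1/119) = (318/65)*(-119) = -37842/65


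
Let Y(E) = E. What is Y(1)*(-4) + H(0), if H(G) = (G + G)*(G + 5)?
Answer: -4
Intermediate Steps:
H(G) = 2*G*(5 + G) (H(G) = (2*G)*(5 + G) = 2*G*(5 + G))
Y(1)*(-4) + H(0) = 1*(-4) + 2*0*(5 + 0) = -4 + 2*0*5 = -4 + 0 = -4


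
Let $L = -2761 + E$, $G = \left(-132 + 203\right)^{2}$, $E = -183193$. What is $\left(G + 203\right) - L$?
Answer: $191198$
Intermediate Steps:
$G = 5041$ ($G = 71^{2} = 5041$)
$L = -185954$ ($L = -2761 - 183193 = -185954$)
$\left(G + 203\right) - L = \left(5041 + 203\right) - -185954 = 5244 + 185954 = 191198$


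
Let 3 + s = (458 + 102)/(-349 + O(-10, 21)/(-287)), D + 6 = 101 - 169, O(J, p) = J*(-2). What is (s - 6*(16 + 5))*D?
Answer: 968240198/100183 ≈ 9664.7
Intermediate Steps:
O(J, p) = -2*J
D = -74 (D = -6 + (101 - 169) = -6 - 68 = -74)
s = -461269/100183 (s = -3 + (458 + 102)/(-349 - 2*(-10)/(-287)) = -3 + 560/(-349 + 20*(-1/287)) = -3 + 560/(-349 - 20/287) = -3 + 560/(-100183/287) = -3 + 560*(-287/100183) = -3 - 160720/100183 = -461269/100183 ≈ -4.6043)
(s - 6*(16 + 5))*D = (-461269/100183 - 6*(16 + 5))*(-74) = (-461269/100183 - 6*21)*(-74) = (-461269/100183 - 126)*(-74) = -13084327/100183*(-74) = 968240198/100183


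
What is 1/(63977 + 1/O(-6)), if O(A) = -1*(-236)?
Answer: 236/15098573 ≈ 1.5631e-5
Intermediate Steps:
O(A) = 236
1/(63977 + 1/O(-6)) = 1/(63977 + 1/236) = 1/(15098573/236) = 236/15098573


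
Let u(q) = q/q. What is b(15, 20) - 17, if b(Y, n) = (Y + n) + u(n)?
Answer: 19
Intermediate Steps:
u(q) = 1
b(Y, n) = 1 + Y + n (b(Y, n) = (Y + n) + 1 = 1 + Y + n)
b(15, 20) - 17 = (1 + 15 + 20) - 17 = 36 - 17 = 19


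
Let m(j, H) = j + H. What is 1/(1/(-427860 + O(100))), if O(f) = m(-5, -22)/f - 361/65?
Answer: -556225571/1300 ≈ -4.2787e+5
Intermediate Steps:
m(j, H) = H + j
O(f) = -361/65 - 27/f (O(f) = (-22 - 5)/f - 361/65 = -27/f - 361*1/65 = -27/f - 361/65 = -361/65 - 27/f)
1/(1/(-427860 + O(100))) = 1/(1/(-427860 + (-361/65 - 27/100))) = 1/(1/(-427860 - 7571/1300)) = 1/(1/(-556225571/1300)) = 1/(-1300/556225571) = -556225571/1300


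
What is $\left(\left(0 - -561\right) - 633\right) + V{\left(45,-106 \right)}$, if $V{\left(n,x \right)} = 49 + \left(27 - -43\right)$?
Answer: $47$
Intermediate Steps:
$V{\left(n,x \right)} = 119$ ($V{\left(n,x \right)} = 49 + \left(27 + 43\right) = 49 + 70 = 119$)
$\left(\left(0 - -561\right) - 633\right) + V{\left(45,-106 \right)} = \left(\left(0 - -561\right) - 633\right) + 119 = \left(\left(0 + 561\right) - 633\right) + 119 = \left(561 - 633\right) + 119 = -72 + 119 = 47$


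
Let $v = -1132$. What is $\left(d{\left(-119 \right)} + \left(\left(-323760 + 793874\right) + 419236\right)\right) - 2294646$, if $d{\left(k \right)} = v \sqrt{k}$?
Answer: $-1405296 - 1132 i \sqrt{119} \approx -1.4053 \cdot 10^{6} - 12349.0 i$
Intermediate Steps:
$d{\left(k \right)} = - 1132 \sqrt{k}$
$\left(d{\left(-119 \right)} + \left(\left(-323760 + 793874\right) + 419236\right)\right) - 2294646 = \left(- 1132 \sqrt{-119} + \left(\left(-323760 + 793874\right) + 419236\right)\right) - 2294646 = \left(- 1132 i \sqrt{119} + \left(470114 + 419236\right)\right) - 2294646 = \left(- 1132 i \sqrt{119} + 889350\right) - 2294646 = \left(889350 - 1132 i \sqrt{119}\right) - 2294646 = -1405296 - 1132 i \sqrt{119}$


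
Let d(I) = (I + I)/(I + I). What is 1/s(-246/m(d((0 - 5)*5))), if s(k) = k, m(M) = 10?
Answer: -5/123 ≈ -0.040650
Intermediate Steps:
d(I) = 1 (d(I) = (2*I)/((2*I)) = (2*I)*(1/(2*I)) = 1)
1/s(-246/m(d((0 - 5)*5))) = 1/(-246/10) = 1/(-246*1/10) = 1/(-123/5) = -5/123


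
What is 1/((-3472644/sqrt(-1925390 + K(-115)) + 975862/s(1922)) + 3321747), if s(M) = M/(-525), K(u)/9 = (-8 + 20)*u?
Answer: 1049844184586215/3207472863802893025362 - 1231589731*I*sqrt(1937810)/6414945727605786050724 ≈ 3.2731e-7 - 2.6726e-10*I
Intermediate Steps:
K(u) = 108*u (K(u) = 9*((-8 + 20)*u) = 9*(12*u) = 108*u)
s(M) = -M/525 (s(M) = M*(-1/525) = -M/525)
1/((-3472644/sqrt(-1925390 + K(-115)) + 975862/s(1922)) + 3321747) = 1/((-3472644/sqrt(-1925390 + 108*(-115)) + 975862/((-1/525*1922))) + 3321747) = 1/((-3472644/sqrt(-1925390 - 12420) + 975862/(-1922/525)) + 3321747) = 1/((-3472644*(-I*sqrt(1937810)/1937810) + 975862*(-525/1922)) + 3321747) = 1/((-3472644*(-I*sqrt(1937810)/1937810) - 256163775/961) + 3321747) = 1/((-(-248046)*I*sqrt(1937810)/138415 - 256163775/961) + 3321747) = 1/((248046*I*sqrt(1937810)/138415 - 256163775/961) + 3321747) = 1/((-256163775/961 + 248046*I*sqrt(1937810)/138415) + 3321747) = 1/(2936035092/961 + 248046*I*sqrt(1937810)/138415)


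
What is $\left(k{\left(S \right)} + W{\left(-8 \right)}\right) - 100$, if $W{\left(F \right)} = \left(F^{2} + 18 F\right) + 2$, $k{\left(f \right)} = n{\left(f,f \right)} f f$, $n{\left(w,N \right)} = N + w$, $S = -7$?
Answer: $-864$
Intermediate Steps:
$k{\left(f \right)} = 2 f^{3}$ ($k{\left(f \right)} = \left(f + f\right) f f = 2 f f f = 2 f^{2} f = 2 f^{3}$)
$W{\left(F \right)} = 2 + F^{2} + 18 F$
$\left(k{\left(S \right)} + W{\left(-8 \right)}\right) - 100 = \left(2 \left(-7\right)^{3} + \left(2 + \left(-8\right)^{2} + 18 \left(-8\right)\right)\right) - 100 = \left(2 \left(-343\right) + \left(2 + 64 - 144\right)\right) - 100 = \left(-686 - 78\right) - 100 = -764 - 100 = -864$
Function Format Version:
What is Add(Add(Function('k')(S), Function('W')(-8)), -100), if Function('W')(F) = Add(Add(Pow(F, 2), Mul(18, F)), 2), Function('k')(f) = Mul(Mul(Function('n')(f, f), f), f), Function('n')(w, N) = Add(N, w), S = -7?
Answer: -864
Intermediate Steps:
Function('k')(f) = Mul(2, Pow(f, 3)) (Function('k')(f) = Mul(Mul(Add(f, f), f), f) = Mul(Mul(Mul(2, f), f), f) = Mul(Mul(2, Pow(f, 2)), f) = Mul(2, Pow(f, 3)))
Function('W')(F) = Add(2, Pow(F, 2), Mul(18, F))
Add(Add(Function('k')(S), Function('W')(-8)), -100) = Add(Add(Mul(2, Pow(-7, 3)), Add(2, Pow(-8, 2), Mul(18, -8))), -100) = Add(Add(Mul(2, -343), Add(2, 64, -144)), -100) = Add(Add(-686, -78), -100) = Add(-764, -100) = -864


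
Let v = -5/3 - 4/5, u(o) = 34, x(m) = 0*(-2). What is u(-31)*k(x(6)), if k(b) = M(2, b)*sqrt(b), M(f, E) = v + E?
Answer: 0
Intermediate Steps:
x(m) = 0
v = -37/15 (v = -5*1/3 - 4*1/5 = -5/3 - 4/5 = -37/15 ≈ -2.4667)
M(f, E) = -37/15 + E
k(b) = sqrt(b)*(-37/15 + b) (k(b) = (-37/15 + b)*sqrt(b) = sqrt(b)*(-37/15 + b))
u(-31)*k(x(6)) = 34*(sqrt(0)*(-37/15 + 0)) = 34*(0*(-37/15)) = 34*0 = 0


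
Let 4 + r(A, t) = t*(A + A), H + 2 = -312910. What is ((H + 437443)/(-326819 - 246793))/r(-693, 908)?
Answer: 124531/721886113104 ≈ 1.7251e-7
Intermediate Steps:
H = -312912 (H = -2 - 312910 = -312912)
r(A, t) = -4 + 2*A*t (r(A, t) = -4 + t*(A + A) = -4 + t*(2*A) = -4 + 2*A*t)
((H + 437443)/(-326819 - 246793))/r(-693, 908) = ((-312912 + 437443)/(-326819 - 246793))/(-4 + 2*(-693)*908) = (124531/(-573612))/(-4 - 1258488) = (124531*(-1/573612))/(-1258492) = -124531/573612*(-1/1258492) = 124531/721886113104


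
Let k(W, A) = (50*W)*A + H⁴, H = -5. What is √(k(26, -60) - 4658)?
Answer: I*√82033 ≈ 286.41*I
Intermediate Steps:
k(W, A) = 625 + 50*A*W (k(W, A) = (50*W)*A + (-5)⁴ = 50*A*W + 625 = 625 + 50*A*W)
√(k(26, -60) - 4658) = √((625 + 50*(-60)*26) - 4658) = √((625 - 78000) - 4658) = √(-77375 - 4658) = √(-82033) = I*√82033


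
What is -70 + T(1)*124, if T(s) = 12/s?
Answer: 1418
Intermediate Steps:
-70 + T(1)*124 = -70 + (12/1)*124 = -70 + (12*1)*124 = -70 + 12*124 = -70 + 1488 = 1418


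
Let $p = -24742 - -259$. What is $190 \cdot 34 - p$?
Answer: $30943$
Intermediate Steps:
$p = -24483$ ($p = -24742 + 259 = -24483$)
$190 \cdot 34 - p = 190 \cdot 34 - -24483 = 6460 + 24483 = 30943$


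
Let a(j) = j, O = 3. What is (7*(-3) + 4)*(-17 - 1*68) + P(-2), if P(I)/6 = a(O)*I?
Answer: 1409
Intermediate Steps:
P(I) = 18*I (P(I) = 6*(3*I) = 18*I)
(7*(-3) + 4)*(-17 - 1*68) + P(-2) = (7*(-3) + 4)*(-17 - 1*68) + 18*(-2) = (-21 + 4)*(-17 - 68) - 36 = -17*(-85) - 36 = 1445 - 36 = 1409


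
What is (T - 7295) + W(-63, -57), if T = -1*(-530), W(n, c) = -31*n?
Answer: -4812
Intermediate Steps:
T = 530
(T - 7295) + W(-63, -57) = (530 - 7295) - 31*(-63) = -6765 + 1953 = -4812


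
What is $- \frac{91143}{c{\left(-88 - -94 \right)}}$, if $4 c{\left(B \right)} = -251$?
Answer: $\frac{364572}{251} \approx 1452.5$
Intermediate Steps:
$c{\left(B \right)} = - \frac{251}{4}$ ($c{\left(B \right)} = \frac{1}{4} \left(-251\right) = - \frac{251}{4}$)
$- \frac{91143}{c{\left(-88 - -94 \right)}} = - \frac{91143}{- \frac{251}{4}} = \left(-91143\right) \left(- \frac{4}{251}\right) = \frac{364572}{251}$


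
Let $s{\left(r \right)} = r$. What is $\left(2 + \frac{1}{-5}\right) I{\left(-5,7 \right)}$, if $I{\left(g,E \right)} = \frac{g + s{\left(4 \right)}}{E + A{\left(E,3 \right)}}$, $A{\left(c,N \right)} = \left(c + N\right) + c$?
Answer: $- \frac{3}{40} \approx -0.075$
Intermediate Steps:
$A{\left(c,N \right)} = N + 2 c$ ($A{\left(c,N \right)} = \left(N + c\right) + c = N + 2 c$)
$I{\left(g,E \right)} = \frac{4 + g}{3 + 3 E}$ ($I{\left(g,E \right)} = \frac{g + 4}{E + \left(3 + 2 E\right)} = \frac{4 + g}{3 + 3 E}$)
$\left(2 + \frac{1}{-5}\right) I{\left(-5,7 \right)} = \left(2 + \frac{1}{-5}\right) \frac{4 - 5}{3 \left(1 + 7\right)} = \left(2 - \frac{1}{5}\right) \frac{1}{3} \cdot \frac{1}{8} \left(-1\right) = \frac{9 \cdot \frac{1}{3} \cdot \frac{1}{8} \left(-1\right)}{5} = \frac{9}{5} \left(- \frac{1}{24}\right) = - \frac{3}{40}$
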